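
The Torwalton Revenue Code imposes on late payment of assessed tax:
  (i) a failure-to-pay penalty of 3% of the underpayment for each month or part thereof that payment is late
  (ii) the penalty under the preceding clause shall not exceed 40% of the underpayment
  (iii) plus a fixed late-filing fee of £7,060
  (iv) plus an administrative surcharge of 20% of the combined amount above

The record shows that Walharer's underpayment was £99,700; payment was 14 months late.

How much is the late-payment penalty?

£56,328

Accrued rate: 3% × 14 = 42%, capped at 40% → 40%
Failure-to-pay penalty: 40% of £99,700 = £39,880
Penalty before surcharge: £39,880 + £7,060 = £46,940
Administrative surcharge: 20% of £46,940 = £9,388
Total penalty: £46,940 + £9,388 = £56,328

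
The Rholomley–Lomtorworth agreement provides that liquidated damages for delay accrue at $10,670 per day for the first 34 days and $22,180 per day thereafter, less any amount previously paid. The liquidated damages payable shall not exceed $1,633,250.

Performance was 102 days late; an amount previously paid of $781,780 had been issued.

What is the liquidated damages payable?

First 34 days: 34 × $10,670 = $362,780
Remaining days: (102 − 34) × $22,180 = $1,508,240
Accrued per-day damages: $362,780 + $1,508,240 = $1,871,020
Less amount previously paid: $1,871,020 − $781,780 = $1,089,240
Cap at $1,633,250: $1,089,240 is within the cap, no reduction.

Liquidated damages: $1,089,240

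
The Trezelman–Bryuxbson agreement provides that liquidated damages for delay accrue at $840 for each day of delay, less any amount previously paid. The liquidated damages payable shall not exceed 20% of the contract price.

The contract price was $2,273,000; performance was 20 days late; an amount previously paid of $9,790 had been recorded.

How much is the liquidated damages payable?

$7,010

Per-day damages: 20 × $840 = $16,800
Less amount previously paid: $16,800 − $9,790 = $7,010
Cap: 20% of $2,273,000 = $454,600
Cap at $454,600: $7,010 is within the cap, no reduction.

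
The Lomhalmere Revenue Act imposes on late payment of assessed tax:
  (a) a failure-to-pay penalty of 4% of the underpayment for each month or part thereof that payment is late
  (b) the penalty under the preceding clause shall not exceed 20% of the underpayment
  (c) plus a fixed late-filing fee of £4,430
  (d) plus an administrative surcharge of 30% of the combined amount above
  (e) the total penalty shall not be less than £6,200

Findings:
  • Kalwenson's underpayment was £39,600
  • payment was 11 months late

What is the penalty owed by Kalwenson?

£16,055

Accrued rate: 4% × 11 = 44%, capped at 20% → 20%
Failure-to-pay penalty: 20% of £39,600 = £7,920
Penalty before surcharge: £7,920 + £4,430 = £12,350
Administrative surcharge: 30% of £12,350 = £3,705
Total penalty: £12,350 + £3,705 = £16,055
Minimum £6,200: £16,055 meets the minimum, no increase.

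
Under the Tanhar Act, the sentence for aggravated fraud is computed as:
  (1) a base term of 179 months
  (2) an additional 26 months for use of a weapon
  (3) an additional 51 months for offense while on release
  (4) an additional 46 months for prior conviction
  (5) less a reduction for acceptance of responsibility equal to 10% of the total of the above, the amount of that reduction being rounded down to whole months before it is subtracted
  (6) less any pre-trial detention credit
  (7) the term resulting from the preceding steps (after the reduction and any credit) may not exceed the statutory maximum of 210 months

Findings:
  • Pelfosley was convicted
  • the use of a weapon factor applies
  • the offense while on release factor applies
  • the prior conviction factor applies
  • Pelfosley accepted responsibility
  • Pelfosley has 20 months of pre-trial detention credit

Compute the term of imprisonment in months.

Use of a weapon enhancement: +26 months
Offense while on release enhancement: +51 months
Prior conviction enhancement: +46 months
Adjusted term: 179 months + 26 months + 51 months + 46 months = 302 months
Acceptance of responsibility reduction: 10% of 302 months = 30 months (rounded down)
After reduction: 302 − 30 = 272 months
Less pre-trial detention credit: 272 months − 20 months = 252 months
Cap at 210 months: 252 months exceeds the cap → 210 months

210 months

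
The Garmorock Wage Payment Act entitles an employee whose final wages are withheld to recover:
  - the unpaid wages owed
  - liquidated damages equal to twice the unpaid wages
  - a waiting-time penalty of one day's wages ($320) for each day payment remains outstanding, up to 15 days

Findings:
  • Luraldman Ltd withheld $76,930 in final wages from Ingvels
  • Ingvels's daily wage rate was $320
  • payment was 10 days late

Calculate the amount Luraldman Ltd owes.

Doubled: 2 × $76,930 = $153,860
Penalty days: min(10, 15) = 10
Waiting-time penalty: 10 × $320 = $3,200
Total award: $76,930 + $153,860 + $3,200 = $233,990

Total award: $233,990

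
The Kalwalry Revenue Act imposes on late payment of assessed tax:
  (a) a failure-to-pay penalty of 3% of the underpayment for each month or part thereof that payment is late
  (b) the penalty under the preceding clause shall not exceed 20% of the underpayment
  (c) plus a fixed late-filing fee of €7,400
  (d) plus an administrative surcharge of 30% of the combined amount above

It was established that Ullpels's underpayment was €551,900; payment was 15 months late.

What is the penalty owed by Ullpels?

Accrued rate: 3% × 15 = 45%, capped at 20% → 20%
Failure-to-pay penalty: 20% of €551,900 = €110,380
Penalty before surcharge: €110,380 + €7,400 = €117,780
Administrative surcharge: 30% of €117,780 = €35,334
Total penalty: €117,780 + €35,334 = €153,114

€153,114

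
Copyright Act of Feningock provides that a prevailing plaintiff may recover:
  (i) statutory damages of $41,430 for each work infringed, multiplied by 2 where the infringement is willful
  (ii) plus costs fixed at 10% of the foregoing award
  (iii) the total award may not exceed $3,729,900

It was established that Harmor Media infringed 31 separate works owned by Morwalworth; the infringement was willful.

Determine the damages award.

$2,825,526

Statutory damages: 31 × $41,430 = $1,284,330
Doubled: 2 × $1,284,330 = $2,568,660
Costs: 10% of $2,568,660 = $256,866
Award plus costs: $2,568,660 + $256,866 = $2,825,526
Cap at $3,729,900: $2,825,526 is within the cap, no reduction.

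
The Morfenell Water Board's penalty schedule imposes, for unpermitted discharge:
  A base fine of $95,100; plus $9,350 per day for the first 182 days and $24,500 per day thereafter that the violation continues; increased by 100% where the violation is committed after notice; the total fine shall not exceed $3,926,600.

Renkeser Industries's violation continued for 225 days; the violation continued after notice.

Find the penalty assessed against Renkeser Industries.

$3,926,600

First 182 days: 182 × $9,350 = $1,701,700
Remaining days: (225 − 182) × $24,500 = $1,053,500
Per-day component: $1,701,700 + $1,053,500 = $2,755,200
Base plus per-day: $95,100 + $2,755,200 = $2,850,300
Enhancement: 100% of $2,850,300 = $2,850,300
Enhanced fine: $2,850,300 + $2,850,300 = $5,700,600
Cap at $3,926,600: $5,700,600 exceeds the cap → $3,926,600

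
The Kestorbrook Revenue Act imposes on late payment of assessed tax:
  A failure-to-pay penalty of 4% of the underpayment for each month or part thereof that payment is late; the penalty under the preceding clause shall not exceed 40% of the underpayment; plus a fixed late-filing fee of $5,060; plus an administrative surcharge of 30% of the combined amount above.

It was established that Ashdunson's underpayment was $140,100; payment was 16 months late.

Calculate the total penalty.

Accrued rate: 4% × 16 = 64%, capped at 40% → 40%
Failure-to-pay penalty: 40% of $140,100 = $56,040
Penalty before surcharge: $56,040 + $5,060 = $61,100
Administrative surcharge: 30% of $61,100 = $18,330
Total penalty: $61,100 + $18,330 = $79,430

$79,430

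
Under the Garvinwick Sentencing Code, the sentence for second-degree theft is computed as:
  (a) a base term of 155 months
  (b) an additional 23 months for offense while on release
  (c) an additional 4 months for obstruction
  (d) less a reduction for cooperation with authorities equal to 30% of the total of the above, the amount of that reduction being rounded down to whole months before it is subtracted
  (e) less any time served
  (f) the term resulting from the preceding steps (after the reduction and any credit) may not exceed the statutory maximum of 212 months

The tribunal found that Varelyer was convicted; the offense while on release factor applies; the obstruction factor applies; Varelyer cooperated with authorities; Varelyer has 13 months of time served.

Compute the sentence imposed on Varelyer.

115 months

Offense while on release enhancement: +23 months
Obstruction enhancement: +4 months
Adjusted term: 155 months + 23 months + 4 months = 182 months
Cooperation with authorities reduction: 30% of 182 months = 54 months (rounded down)
After reduction: 182 − 54 = 128 months
Less time served: 128 months − 13 months = 115 months
Cap at 212 months: 115 months is within the cap, no reduction.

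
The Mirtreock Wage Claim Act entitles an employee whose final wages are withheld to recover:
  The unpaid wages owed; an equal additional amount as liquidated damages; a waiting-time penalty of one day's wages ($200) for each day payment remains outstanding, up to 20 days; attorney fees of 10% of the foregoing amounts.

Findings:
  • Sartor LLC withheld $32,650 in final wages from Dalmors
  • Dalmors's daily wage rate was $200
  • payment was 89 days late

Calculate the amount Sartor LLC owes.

$76,230

Liquidated damages (equal amount): $32,650
Penalty days: min(89, 20) = 20
Waiting-time penalty: 20 × $200 = $4,000
Subtotal: $32,650 + $32,650 + $4,000 = $69,300
Attorney fees: 10% of $69,300 = $6,930
Total award: $69,300 + $6,930 = $76,230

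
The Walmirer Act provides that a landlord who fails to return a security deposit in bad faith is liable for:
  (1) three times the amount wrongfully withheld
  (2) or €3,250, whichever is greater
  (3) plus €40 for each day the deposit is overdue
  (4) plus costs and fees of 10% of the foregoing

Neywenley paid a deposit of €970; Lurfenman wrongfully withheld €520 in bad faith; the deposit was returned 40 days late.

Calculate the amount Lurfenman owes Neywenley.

Trebled: 3 × €520 = €1,560
Minimum €3,250: €1,560 is below the minimum → €3,250
Late-return penalty: 40 × €40 = €1,600
Damages plus late penalty: €3,250 + €1,600 = €4,850
Costs and fees: 10% of €4,850 = €485
Total recovery: €4,850 + €485 = €5,335

€5,335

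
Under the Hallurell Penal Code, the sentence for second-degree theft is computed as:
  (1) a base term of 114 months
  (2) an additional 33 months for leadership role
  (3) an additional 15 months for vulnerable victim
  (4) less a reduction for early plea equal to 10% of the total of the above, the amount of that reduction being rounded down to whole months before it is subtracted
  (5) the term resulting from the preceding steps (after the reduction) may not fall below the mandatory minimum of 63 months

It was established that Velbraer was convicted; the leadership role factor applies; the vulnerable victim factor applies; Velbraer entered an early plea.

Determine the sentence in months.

Leadership role enhancement: +33 months
Vulnerable victim enhancement: +15 months
Adjusted term: 114 months + 33 months + 15 months = 162 months
Early plea reduction: 10% of 162 months = 16 months (rounded down)
After reduction: 162 − 16 = 146 months
Minimum 63 months: 146 months meets the minimum, no increase.

146 months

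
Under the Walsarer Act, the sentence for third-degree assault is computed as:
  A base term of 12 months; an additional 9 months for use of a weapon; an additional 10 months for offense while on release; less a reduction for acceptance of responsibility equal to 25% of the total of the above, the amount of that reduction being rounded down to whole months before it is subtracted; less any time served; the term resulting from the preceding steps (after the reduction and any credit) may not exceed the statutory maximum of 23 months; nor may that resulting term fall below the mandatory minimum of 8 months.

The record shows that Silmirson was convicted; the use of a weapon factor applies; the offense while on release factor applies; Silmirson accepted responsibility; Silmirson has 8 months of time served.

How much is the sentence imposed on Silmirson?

16 months

Use of a weapon enhancement: +9 months
Offense while on release enhancement: +10 months
Adjusted term: 12 months + 9 months + 10 months = 31 months
Acceptance of responsibility reduction: 25% of 31 months = 7 months (rounded down)
After reduction: 31 − 7 = 24 months
Less time served: 24 months − 8 months = 16 months
Cap at 23 months: 16 months is within the cap, no reduction.
Minimum 8 months: 16 months meets the minimum, no increase.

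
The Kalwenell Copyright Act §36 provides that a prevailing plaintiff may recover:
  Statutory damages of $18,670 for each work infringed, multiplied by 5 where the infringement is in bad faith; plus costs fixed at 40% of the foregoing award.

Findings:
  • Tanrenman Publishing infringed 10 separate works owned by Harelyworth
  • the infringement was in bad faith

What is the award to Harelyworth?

Award: $1,306,900

Statutory damages: 10 × $18,670 = $186,700
Multiplied by 5: 5 × $186,700 = $933,500
Costs: 40% of $933,500 = $373,400
Award plus costs: $933,500 + $373,400 = $1,306,900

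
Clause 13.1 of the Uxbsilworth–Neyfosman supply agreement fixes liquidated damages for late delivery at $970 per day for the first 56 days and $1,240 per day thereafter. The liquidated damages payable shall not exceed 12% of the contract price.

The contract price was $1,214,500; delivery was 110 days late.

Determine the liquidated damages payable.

Liquidated damages: $121,280

First 56 days: 56 × $970 = $54,320
Remaining days: (110 − 56) × $1,240 = $66,960
Accrued per-day damages: $54,320 + $66,960 = $121,280
Cap: 12% of $1,214,500 = $145,740
Cap at $145,740: $121,280 is within the cap, no reduction.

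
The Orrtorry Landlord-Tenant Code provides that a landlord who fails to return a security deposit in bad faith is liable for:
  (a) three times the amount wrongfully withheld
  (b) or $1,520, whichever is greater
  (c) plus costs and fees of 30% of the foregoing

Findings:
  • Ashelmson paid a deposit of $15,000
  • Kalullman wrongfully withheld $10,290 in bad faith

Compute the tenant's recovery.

Trebled: 3 × $10,290 = $30,870
Minimum $1,520: $30,870 meets the minimum, no increase.
Costs and fees: 30% of $30,870 = $9,261
Total recovery: $30,870 + $9,261 = $40,131

$40,131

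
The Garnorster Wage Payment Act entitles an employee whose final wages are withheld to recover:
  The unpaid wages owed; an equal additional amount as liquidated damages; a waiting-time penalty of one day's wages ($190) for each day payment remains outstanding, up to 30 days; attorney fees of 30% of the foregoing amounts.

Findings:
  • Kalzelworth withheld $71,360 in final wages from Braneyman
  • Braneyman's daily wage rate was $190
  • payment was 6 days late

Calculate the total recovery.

Liquidated damages (equal amount): $71,360
Penalty days: min(6, 30) = 6
Waiting-time penalty: 6 × $190 = $1,140
Subtotal: $71,360 + $71,360 + $1,140 = $143,860
Attorney fees: 30% of $143,860 = $43,158
Total award: $143,860 + $43,158 = $187,018

Total award: $187,018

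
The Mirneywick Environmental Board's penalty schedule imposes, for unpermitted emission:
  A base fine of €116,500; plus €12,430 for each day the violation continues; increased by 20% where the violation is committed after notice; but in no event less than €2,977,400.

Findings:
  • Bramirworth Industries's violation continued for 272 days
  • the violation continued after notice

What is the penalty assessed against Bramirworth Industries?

Per-day component: 272 × €12,430 = €3,380,960
Base plus per-day: €116,500 + €3,380,960 = €3,497,460
Enhancement: 20% of €3,497,460 = €699,492
Enhanced fine: €3,497,460 + €699,492 = €4,196,952
Minimum €2,977,400: €4,196,952 meets the minimum, no increase.

€4,196,952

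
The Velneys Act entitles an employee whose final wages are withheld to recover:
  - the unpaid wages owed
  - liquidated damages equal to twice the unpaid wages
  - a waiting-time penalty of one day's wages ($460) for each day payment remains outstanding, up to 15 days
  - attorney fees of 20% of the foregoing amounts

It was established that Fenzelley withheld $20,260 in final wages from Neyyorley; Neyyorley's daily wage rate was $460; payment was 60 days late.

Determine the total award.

Doubled: 2 × $20,260 = $40,520
Penalty days: min(60, 15) = 15
Waiting-time penalty: 15 × $460 = $6,900
Subtotal: $20,260 + $40,520 + $6,900 = $67,680
Attorney fees: 20% of $67,680 = $13,536
Total award: $67,680 + $13,536 = $81,216

$81,216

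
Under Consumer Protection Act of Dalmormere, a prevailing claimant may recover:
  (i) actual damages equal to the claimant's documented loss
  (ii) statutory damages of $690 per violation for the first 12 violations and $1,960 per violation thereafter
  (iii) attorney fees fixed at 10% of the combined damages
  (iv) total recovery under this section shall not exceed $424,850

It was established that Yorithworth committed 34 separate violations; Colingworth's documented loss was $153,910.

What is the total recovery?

Total recovery: $225,841

First 12 violations: 12 × $690 = $8,280
Remaining violations: (34 − 12) × $1,960 = $43,120
Statutory damages: $8,280 + $43,120 = $51,400
Combined damages: $153,910 + $51,400 = $205,310
Attorney fees: 10% of $205,310 = $20,531
Total before cap: $205,310 + $20,531 = $225,841
Cap at $424,850: $225,841 is within the cap, no reduction.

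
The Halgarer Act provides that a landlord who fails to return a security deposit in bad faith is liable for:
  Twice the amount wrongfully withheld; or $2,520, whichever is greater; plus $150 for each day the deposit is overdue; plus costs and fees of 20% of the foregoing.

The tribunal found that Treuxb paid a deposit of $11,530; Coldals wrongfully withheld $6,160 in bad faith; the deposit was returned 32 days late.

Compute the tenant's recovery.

$20,544

Doubled: 2 × $6,160 = $12,320
Minimum $2,520: $12,320 meets the minimum, no increase.
Late-return penalty: 32 × $150 = $4,800
Damages plus late penalty: $12,320 + $4,800 = $17,120
Costs and fees: 20% of $17,120 = $3,424
Total recovery: $17,120 + $3,424 = $20,544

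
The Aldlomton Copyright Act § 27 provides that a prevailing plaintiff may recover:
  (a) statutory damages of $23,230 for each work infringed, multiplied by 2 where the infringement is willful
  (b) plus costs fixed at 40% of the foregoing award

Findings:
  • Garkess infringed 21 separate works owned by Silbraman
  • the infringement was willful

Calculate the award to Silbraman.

Statutory damages: 21 × $23,230 = $487,830
Doubled: 2 × $487,830 = $975,660
Costs: 40% of $975,660 = $390,264
Award plus costs: $975,660 + $390,264 = $1,365,924

$1,365,924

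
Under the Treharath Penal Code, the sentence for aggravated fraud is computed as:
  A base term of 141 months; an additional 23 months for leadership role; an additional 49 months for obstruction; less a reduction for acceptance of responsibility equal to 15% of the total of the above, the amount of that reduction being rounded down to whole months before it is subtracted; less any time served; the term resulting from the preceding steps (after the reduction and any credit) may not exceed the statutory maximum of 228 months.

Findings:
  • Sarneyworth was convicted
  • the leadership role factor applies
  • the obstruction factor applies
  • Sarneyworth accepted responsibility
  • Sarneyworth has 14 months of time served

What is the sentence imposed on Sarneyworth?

Leadership role enhancement: +23 months
Obstruction enhancement: +49 months
Adjusted term: 141 months + 23 months + 49 months = 213 months
Acceptance of responsibility reduction: 15% of 213 months = 31 months (rounded down)
After reduction: 213 − 31 = 182 months
Less time served: 182 months − 14 months = 168 months
Cap at 228 months: 168 months is within the cap, no reduction.

168 months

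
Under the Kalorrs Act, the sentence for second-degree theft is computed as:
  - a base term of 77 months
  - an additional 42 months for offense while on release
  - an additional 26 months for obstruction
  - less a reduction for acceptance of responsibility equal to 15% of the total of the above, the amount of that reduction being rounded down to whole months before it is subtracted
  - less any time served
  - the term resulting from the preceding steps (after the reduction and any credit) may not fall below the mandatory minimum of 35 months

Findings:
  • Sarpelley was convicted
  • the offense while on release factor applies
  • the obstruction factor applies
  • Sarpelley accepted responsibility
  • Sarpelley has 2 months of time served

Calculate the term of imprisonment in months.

122 months

Offense while on release enhancement: +42 months
Obstruction enhancement: +26 months
Adjusted term: 77 months + 42 months + 26 months = 145 months
Acceptance of responsibility reduction: 15% of 145 months = 21 months (rounded down)
After reduction: 145 − 21 = 124 months
Less time served: 124 months − 2 months = 122 months
Minimum 35 months: 122 months meets the minimum, no increase.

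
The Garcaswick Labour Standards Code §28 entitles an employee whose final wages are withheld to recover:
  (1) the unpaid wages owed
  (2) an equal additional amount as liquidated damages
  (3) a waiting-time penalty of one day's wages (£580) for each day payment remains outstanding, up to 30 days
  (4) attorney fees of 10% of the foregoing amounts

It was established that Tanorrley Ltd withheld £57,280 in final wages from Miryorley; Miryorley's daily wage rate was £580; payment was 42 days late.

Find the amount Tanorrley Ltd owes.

£145,156

Liquidated damages (equal amount): £57,280
Penalty days: min(42, 30) = 30
Waiting-time penalty: 30 × £580 = £17,400
Subtotal: £57,280 + £57,280 + £17,400 = £131,960
Attorney fees: 10% of £131,960 = £13,196
Total award: £131,960 + £13,196 = £145,156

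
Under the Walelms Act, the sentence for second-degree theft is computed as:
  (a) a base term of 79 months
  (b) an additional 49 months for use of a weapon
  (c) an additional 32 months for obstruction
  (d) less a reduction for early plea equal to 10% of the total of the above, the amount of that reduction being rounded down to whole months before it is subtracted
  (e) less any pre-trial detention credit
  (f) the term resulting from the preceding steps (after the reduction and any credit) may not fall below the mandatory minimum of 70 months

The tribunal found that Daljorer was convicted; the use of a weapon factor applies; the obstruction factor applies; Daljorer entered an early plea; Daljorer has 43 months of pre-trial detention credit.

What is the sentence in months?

Use of a weapon enhancement: +49 months
Obstruction enhancement: +32 months
Adjusted term: 79 months + 49 months + 32 months = 160 months
Early plea reduction: 10% of 160 months = 16 months (rounded down)
After reduction: 160 − 16 = 144 months
Less pre-trial detention credit: 144 months − 43 months = 101 months
Minimum 70 months: 101 months meets the minimum, no increase.

101 months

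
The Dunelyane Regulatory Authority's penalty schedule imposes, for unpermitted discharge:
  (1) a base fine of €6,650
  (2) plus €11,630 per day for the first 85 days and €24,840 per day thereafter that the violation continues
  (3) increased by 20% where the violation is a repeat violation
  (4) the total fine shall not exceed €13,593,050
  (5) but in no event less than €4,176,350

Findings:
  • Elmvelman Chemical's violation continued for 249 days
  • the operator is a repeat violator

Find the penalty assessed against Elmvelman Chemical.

Civil penalty: €6,082,752

First 85 days: 85 × €11,630 = €988,550
Remaining days: (249 − 85) × €24,840 = €4,073,760
Per-day component: €988,550 + €4,073,760 = €5,062,310
Base plus per-day: €6,650 + €5,062,310 = €5,068,960
Enhancement: 20% of €5,068,960 = €1,013,792
Enhanced fine: €5,068,960 + €1,013,792 = €6,082,752
Cap at €13,593,050: €6,082,752 is within the cap, no reduction.
Minimum €4,176,350: €6,082,752 meets the minimum, no increase.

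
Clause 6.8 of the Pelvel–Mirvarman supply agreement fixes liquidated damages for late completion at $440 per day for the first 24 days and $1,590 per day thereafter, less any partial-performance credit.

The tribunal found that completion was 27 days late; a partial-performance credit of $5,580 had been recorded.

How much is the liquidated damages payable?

$9,750

First 24 days: 24 × $440 = $10,560
Remaining days: (27 − 24) × $1,590 = $4,770
Accrued per-day damages: $10,560 + $4,770 = $15,330
Less partial-performance credit: $15,330 − $5,580 = $9,750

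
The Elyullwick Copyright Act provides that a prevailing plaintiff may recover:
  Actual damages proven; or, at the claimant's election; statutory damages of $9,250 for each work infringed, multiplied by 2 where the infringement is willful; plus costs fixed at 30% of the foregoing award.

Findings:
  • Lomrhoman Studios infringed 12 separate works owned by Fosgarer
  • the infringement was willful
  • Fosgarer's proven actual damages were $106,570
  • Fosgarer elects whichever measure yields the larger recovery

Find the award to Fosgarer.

$288,600

Statutory damages: 12 × $9,250 = $111,000
Doubled: 2 × $111,000 = $222,000
Greater of actual damages ($106,570) or enhanced statutory damages ($222,000): $222,000
Costs: 30% of $222,000 = $66,600
Award plus costs: $222,000 + $66,600 = $288,600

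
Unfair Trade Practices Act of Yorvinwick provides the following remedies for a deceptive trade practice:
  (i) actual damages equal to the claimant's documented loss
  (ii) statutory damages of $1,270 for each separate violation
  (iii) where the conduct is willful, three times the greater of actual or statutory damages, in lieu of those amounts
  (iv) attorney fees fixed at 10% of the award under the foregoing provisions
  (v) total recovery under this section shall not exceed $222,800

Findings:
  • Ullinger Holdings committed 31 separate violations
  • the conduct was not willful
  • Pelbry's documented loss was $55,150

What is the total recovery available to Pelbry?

Statutory damages: 31 × $1,270 = $39,370
Conduct not willful: the in-lieu enhancement does not apply.
Actual plus statutory damages: $55,150 + $39,370 = $94,520
Attorney fees: 10% of $94,520 = $9,452
Total before cap: $94,520 + $9,452 = $103,972
Cap at $222,800: $103,972 is within the cap, no reduction.

$103,972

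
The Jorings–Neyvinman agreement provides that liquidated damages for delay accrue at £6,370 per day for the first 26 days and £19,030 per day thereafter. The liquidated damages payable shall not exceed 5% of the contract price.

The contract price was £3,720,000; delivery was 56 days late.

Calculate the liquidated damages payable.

First 26 days: 26 × £6,370 = £165,620
Remaining days: (56 − 26) × £19,030 = £570,900
Accrued per-day damages: £165,620 + £570,900 = £736,520
Cap: 5% of £3,720,000 = £186,000
Cap at £186,000: £736,520 exceeds the cap → £186,000

Liquidated damages: £186,000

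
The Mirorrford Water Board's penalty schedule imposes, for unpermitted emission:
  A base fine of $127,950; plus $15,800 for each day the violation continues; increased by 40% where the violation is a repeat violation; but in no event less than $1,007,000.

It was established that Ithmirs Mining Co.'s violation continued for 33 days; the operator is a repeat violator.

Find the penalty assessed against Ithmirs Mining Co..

$1,007,000

Per-day component: 33 × $15,800 = $521,400
Base plus per-day: $127,950 + $521,400 = $649,350
Enhancement: 40% of $649,350 = $259,740
Enhanced fine: $649,350 + $259,740 = $909,090
Minimum $1,007,000: $909,090 is below the minimum → $1,007,000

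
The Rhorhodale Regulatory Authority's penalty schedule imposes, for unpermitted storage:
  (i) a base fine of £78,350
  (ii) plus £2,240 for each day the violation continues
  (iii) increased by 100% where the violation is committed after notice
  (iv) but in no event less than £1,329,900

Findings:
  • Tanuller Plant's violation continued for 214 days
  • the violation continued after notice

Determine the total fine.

Per-day component: 214 × £2,240 = £479,360
Base plus per-day: £78,350 + £479,360 = £557,710
Enhancement: 100% of £557,710 = £557,710
Enhanced fine: £557,710 + £557,710 = £1,115,420
Minimum £1,329,900: £1,115,420 is below the minimum → £1,329,900

£1,329,900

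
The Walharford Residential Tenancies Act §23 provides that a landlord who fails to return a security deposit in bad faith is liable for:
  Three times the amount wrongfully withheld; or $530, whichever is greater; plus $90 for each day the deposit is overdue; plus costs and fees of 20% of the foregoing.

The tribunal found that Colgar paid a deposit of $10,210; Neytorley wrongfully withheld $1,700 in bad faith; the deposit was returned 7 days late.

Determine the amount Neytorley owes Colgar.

$6,876

Trebled: 3 × $1,700 = $5,100
Minimum $530: $5,100 meets the minimum, no increase.
Late-return penalty: 7 × $90 = $630
Damages plus late penalty: $5,100 + $630 = $5,730
Costs and fees: 20% of $5,730 = $1,146
Total recovery: $5,730 + $1,146 = $6,876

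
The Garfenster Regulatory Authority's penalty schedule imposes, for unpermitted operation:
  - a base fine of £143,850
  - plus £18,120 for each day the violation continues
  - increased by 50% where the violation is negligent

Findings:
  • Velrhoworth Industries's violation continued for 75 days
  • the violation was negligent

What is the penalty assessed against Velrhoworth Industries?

Per-day component: 75 × £18,120 = £1,359,000
Base plus per-day: £143,850 + £1,359,000 = £1,502,850
Enhancement: 50% of £1,502,850 = £751,425
Enhanced fine: £1,502,850 + £751,425 = £2,254,275

£2,254,275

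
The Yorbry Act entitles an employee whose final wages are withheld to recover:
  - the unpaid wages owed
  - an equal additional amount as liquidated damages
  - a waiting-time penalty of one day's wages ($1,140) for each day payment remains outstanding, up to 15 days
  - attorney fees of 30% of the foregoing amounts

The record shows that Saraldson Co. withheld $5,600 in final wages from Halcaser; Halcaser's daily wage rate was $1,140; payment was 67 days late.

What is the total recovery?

Liquidated damages (equal amount): $5,600
Penalty days: min(67, 15) = 15
Waiting-time penalty: 15 × $1,140 = $17,100
Subtotal: $5,600 + $5,600 + $17,100 = $28,300
Attorney fees: 30% of $28,300 = $8,490
Total award: $28,300 + $8,490 = $36,790

Total award: $36,790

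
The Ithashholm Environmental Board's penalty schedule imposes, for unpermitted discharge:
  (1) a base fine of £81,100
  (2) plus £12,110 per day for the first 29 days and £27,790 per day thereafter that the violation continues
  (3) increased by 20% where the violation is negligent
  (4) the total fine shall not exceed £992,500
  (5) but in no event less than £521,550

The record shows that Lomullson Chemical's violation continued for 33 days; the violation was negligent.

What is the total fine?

First 29 days: 29 × £12,110 = £351,190
Remaining days: (33 − 29) × £27,790 = £111,160
Per-day component: £351,190 + £111,160 = £462,350
Base plus per-day: £81,100 + £462,350 = £543,450
Enhancement: 20% of £543,450 = £108,690
Enhanced fine: £543,450 + £108,690 = £652,140
Cap at £992,500: £652,140 is within the cap, no reduction.
Minimum £521,550: £652,140 meets the minimum, no increase.

£652,140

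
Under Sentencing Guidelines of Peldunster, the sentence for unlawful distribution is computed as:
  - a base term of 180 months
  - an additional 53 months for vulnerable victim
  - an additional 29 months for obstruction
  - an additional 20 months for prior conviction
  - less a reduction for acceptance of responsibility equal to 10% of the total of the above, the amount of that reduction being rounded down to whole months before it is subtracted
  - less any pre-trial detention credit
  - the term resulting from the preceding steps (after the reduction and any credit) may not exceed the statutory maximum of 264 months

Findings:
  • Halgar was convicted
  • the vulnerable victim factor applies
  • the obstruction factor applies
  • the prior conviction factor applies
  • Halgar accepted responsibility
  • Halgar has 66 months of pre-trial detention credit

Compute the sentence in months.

Vulnerable victim enhancement: +53 months
Obstruction enhancement: +29 months
Prior conviction enhancement: +20 months
Adjusted term: 180 months + 53 months + 29 months + 20 months = 282 months
Acceptance of responsibility reduction: 10% of 282 months = 28 months (rounded down)
After reduction: 282 − 28 = 254 months
Less pre-trial detention credit: 254 months − 66 months = 188 months
Cap at 264 months: 188 months is within the cap, no reduction.

Sentence: 188 months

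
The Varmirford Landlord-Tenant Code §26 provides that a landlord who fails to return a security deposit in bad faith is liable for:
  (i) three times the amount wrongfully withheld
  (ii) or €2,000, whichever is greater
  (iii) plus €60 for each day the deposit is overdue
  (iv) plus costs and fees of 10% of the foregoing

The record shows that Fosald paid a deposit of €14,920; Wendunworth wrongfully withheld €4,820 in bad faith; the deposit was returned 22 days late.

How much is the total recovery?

€17,358

Trebled: 3 × €4,820 = €14,460
Minimum €2,000: €14,460 meets the minimum, no increase.
Late-return penalty: 22 × €60 = €1,320
Damages plus late penalty: €14,460 + €1,320 = €15,780
Costs and fees: 10% of €15,780 = €1,578
Total recovery: €15,780 + €1,578 = €17,358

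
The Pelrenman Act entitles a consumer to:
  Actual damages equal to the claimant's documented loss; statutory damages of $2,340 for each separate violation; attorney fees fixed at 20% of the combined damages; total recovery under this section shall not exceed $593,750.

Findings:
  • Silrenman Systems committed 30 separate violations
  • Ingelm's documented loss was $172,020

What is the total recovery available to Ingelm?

$290,664

Statutory damages: 30 × $2,340 = $70,200
Combined damages: $172,020 + $70,200 = $242,220
Attorney fees: 20% of $242,220 = $48,444
Total before cap: $242,220 + $48,444 = $290,664
Cap at $593,750: $290,664 is within the cap, no reduction.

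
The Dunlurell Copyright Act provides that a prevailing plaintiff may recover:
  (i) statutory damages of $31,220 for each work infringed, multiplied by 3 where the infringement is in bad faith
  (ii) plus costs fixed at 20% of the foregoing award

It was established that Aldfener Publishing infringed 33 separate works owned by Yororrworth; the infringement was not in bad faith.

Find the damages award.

$1,236,312

Statutory damages: 33 × $31,220 = $1,030,260
Infringement not in bad faith: no ×3 enhancement.
Costs: 20% of $1,030,260 = $206,052
Award plus costs: $1,030,260 + $206,052 = $1,236,312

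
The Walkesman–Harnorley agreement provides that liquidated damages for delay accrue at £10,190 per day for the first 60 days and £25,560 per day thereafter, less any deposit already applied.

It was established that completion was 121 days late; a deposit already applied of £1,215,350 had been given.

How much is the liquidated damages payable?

First 60 days: 60 × £10,190 = £611,400
Remaining days: (121 − 60) × £25,560 = £1,559,160
Accrued per-day damages: £611,400 + £1,559,160 = £2,170,560
Less deposit already applied: £2,170,560 − £1,215,350 = £955,210

£955,210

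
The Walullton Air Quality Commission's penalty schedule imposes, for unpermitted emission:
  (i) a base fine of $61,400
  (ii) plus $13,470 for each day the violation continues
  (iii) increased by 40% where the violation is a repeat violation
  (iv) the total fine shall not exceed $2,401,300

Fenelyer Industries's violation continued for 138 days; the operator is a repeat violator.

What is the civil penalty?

Civil penalty: $2,401,300

Per-day component: 138 × $13,470 = $1,858,860
Base plus per-day: $61,400 + $1,858,860 = $1,920,260
Enhancement: 40% of $1,920,260 = $768,104
Enhanced fine: $1,920,260 + $768,104 = $2,688,364
Cap at $2,401,300: $2,688,364 exceeds the cap → $2,401,300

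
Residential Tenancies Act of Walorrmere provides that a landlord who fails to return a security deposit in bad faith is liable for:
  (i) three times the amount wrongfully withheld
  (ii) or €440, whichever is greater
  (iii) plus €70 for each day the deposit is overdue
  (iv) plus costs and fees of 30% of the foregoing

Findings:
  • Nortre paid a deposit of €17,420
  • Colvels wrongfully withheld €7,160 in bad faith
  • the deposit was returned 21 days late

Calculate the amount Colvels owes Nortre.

€29,835

Trebled: 3 × €7,160 = €21,480
Minimum €440: €21,480 meets the minimum, no increase.
Late-return penalty: 21 × €70 = €1,470
Damages plus late penalty: €21,480 + €1,470 = €22,950
Costs and fees: 30% of €22,950 = €6,885
Total recovery: €22,950 + €6,885 = €29,835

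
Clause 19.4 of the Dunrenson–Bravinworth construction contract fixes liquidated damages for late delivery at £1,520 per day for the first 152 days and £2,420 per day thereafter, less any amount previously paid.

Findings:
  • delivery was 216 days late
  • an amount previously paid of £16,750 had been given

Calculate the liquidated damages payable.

£369,170

First 152 days: 152 × £1,520 = £231,040
Remaining days: (216 − 152) × £2,420 = £154,880
Accrued per-day damages: £231,040 + £154,880 = £385,920
Less amount previously paid: £385,920 − £16,750 = £369,170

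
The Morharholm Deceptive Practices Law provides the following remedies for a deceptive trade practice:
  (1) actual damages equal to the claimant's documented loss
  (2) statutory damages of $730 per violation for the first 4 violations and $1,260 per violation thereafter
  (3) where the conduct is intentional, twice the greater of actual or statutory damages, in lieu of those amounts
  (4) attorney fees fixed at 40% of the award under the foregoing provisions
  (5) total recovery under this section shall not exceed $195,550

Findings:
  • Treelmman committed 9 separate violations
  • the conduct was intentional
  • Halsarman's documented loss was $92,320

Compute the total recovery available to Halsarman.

$195,550

First 4 violations: 4 × $730 = $2,920
Remaining violations: (9 − 4) × $1,260 = $6,300
Statutory damages: $2,920 + $6,300 = $9,220
Greater of actual damages ($92,320) or statutory damages ($9,220): $92,320
Doubled: 2 × $92,320 = $184,640
Attorney fees: 40% of $184,640 = $73,856
Total before cap: $184,640 + $73,856 = $258,496
Cap at $195,550: $258,496 exceeds the cap → $195,550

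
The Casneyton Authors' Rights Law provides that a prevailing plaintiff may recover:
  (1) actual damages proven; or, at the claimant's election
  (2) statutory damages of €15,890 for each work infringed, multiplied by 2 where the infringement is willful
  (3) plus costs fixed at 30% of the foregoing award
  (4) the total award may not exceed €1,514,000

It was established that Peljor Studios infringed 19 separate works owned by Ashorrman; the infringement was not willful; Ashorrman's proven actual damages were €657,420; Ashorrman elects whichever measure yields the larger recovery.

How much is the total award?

€854,646

Statutory damages: 19 × €15,890 = €301,910
Infringement not willful: no ×2 enhancement.
Greater of actual damages (€657,420) or statutory damages (€301,910): €657,420
Costs: 30% of €657,420 = €197,226
Award plus costs: €657,420 + €197,226 = €854,646
Cap at €1,514,000: €854,646 is within the cap, no reduction.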